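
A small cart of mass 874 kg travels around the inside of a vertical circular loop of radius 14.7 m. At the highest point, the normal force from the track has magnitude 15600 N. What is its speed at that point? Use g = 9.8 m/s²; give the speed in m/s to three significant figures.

20.2 m/s

At the top, N + mg = mv²/r, so v = √(r(N/m + g)) = √(14.7 × (15600/874 + 9.8)) = √(14.7 × 27.65) = √406.4 = 20.16 m/s.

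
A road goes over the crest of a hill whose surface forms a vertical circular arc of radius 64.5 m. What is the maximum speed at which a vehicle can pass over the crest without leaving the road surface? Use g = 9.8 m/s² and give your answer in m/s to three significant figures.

At the crest the centre of the circle is below the vehicle, so the net downward (centripetal) force is mg − N = mv²/r.
The vehicle leaves the road when N → 0, giving v_max = √(g r) = √(9.8 × 64.5) = 25.14 m/s.

25.1 m/s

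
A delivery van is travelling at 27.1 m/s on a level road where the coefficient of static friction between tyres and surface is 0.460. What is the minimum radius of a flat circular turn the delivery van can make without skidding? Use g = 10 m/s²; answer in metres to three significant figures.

160 m

At the limit, μ_s m g = m v²/r, so r_min = v²/(μ_s g) = (27.1)²/(0.460 × 10.0) = 734.4/4.600 = 159.7 m.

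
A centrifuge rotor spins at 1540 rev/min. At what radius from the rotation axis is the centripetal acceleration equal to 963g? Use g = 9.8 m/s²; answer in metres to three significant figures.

ω = 1540 rev/min × 2π/60 = 161.3 rad/s.
a_c = ω²r = 963g ⇒ r = 963 × 9.8 / (161.3)² = 9437/26010 = 0.3629 m.

0.363 m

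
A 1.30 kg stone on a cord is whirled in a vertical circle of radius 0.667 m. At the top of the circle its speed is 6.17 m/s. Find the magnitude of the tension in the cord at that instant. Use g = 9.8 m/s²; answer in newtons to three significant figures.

At the top, both T and the weight mg point inward (toward the centre), so T + mg = mv²/r.
T = m(v²/r − g) = 1.30 × ((6.17)²/0.667 − 9.8) = 1.30 × (57.07 − 9.8) = 1.30 × 47.27 = 61.46 N.

61.5 N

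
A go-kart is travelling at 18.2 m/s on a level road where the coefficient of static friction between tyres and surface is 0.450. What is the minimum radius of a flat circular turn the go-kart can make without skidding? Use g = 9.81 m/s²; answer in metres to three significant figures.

75.0 m

At the limit, μ_s m g = m v²/r, so r_min = v²/(μ_s g) = (18.2)²/(0.450 × 9.81) = 331.2/4.414 = 75.03 m.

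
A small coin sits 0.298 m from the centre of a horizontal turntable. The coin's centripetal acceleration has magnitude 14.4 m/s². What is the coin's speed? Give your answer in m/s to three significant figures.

a_c = v²/r ⇒ v = √(a_c · r) = √(14.4 × 0.298) = √4.291 = 2.072 m/s.

2.07 m/s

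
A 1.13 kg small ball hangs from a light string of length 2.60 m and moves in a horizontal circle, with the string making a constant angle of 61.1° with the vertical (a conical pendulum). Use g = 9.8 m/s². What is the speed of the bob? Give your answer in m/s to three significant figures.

6.36 m/s

The radius of the circle is r = L sinθ = 2.60 × sin 61.1° = 2.276 m.
Horizontally T sinθ = mv²/r and vertically T cosθ = mg, so tanθ = v²/(rg).
v = √(r g tanθ) = √(2.276 × 9.8 × 1.811) = √40.41 = 6.357 m/s.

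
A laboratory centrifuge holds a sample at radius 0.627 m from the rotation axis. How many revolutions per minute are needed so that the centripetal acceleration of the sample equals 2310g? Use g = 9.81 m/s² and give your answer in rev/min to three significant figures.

Require ω²r = 2310g, so ω = √(2310 × 9.81/0.627) = 190.1 rad/s.
In rev/min: ω × 60/(2π) = 190.1 × 60/(2π) = 1815 rev/min.

1820 rev/min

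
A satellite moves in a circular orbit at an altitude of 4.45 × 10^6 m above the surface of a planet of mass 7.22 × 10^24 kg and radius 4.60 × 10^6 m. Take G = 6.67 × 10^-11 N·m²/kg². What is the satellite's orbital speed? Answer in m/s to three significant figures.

Orbital radius r = R + h = 4.60 × 10^6 + 4.45 × 10^6 = 9.050 × 10^6 m.
Gravity supplies the centripetal force: G M m / r² = m v² / r, so v = √(GM/r).
v = √(6.67 × 10^-11 × 7.22 × 10^24 / 9.050 × 10^6) = √(5.321 × 10^7) = 7295 m/s.

7290 m/s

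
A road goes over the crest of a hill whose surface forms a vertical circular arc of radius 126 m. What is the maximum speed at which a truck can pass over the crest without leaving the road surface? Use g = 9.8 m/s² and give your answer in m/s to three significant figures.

At the crest the centre of the circle is below the truck, so the net downward (centripetal) force is mg − N = mv²/r.
The truck leaves the road when N → 0, giving v_max = √(g r) = √(9.8 × 126) = 35.14 m/s.

35.1 m/s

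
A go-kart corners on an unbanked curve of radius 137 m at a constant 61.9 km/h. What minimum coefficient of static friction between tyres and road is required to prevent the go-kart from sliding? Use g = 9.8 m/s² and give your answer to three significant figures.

0.220

v = 61.9/3.6 = 17.19 m/s.
Friction provides the centripetal force: μ_s m g = m v²/r, so μ_s = v²/(g r) = (17.19)²/(9.8 × 137) = 295.6/1343 = 0.2202.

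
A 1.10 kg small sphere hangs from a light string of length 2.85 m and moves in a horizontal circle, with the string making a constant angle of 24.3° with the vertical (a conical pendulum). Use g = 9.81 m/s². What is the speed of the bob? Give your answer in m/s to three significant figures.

The radius of the circle is r = L sinθ = 2.85 × sin 24.3° = 1.173 m.
Horizontally T sinθ = mv²/r and vertically T cosθ = mg, so tanθ = v²/(rg).
v = √(r g tanθ) = √(1.173 × 9.81 × 0.4515) = √5.195 = 2.279 m/s.

2.28 m/s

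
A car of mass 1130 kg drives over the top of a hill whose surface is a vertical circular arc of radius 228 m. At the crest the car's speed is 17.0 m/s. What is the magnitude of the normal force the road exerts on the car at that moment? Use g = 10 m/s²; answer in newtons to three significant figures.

At the crest the centripetal acceleration points downward (toward the centre of the arc), so mg − N = mv²/r.
N = m(g − v²/r) = 1130 × (10.0 − (17.0)²/228) = 1130 × (10.0 − 1.268) = 1130 × 8.732 = 9868 N.

9870 N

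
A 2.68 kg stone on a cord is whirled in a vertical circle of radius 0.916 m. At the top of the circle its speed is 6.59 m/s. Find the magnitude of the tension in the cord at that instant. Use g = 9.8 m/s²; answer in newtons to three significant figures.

At the top, both T and the weight mg point inward (toward the centre), so T + mg = mv²/r.
T = m(v²/r − g) = 2.68 × ((6.59)²/0.916 − 9.8) = 2.68 × (47.41 − 9.8) = 2.68 × 37.61 = 100.8 N.

101 N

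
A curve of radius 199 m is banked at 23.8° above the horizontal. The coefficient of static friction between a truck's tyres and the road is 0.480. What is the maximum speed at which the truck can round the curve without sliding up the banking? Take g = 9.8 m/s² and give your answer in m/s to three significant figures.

At the maximum speed, friction acts down the slope at its limiting value f = μN. Radially (horizontal, toward centre): N sinθ + μN cosθ = mv²/r. Vertically: N cosθ − μN sinθ = mg.
Dividing: v² = r g (sinθ + μcosθ)/(cosθ − μsinθ).
sinθ + μcosθ = 0.4035 + 0.480×0.9150 = 0.8427; cosθ − μsinθ = 0.9150 − 0.480×0.4035 = 0.7213.
v² = 199 × 9.8 × 0.8427/0.7213 = 2279 m²/s², so v = 47.74 m/s.

47.7 m/s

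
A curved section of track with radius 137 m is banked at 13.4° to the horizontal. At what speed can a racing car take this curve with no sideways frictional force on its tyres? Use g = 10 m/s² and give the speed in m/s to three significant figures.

On a frictionless banked curve, N sinθ = mv²/r and N cosθ = mg, so tanθ = v²/(rg).
v = √(r g tanθ) = √(137 × 10.0 × tan 13.4°) = √(137 × 10.0 × 0.2382) = √326.4 = 18.07 m/s.

18.1 m/s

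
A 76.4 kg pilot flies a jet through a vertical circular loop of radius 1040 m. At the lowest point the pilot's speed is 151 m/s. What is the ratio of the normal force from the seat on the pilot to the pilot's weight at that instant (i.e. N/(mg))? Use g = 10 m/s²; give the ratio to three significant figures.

At the bottom, N − mg = mv²/r, so N = m(v²/r + g) and N/(mg) = v²/(rg) + 1 = (151)²/(1040 × 10.0) + 1 = 2.192 + 1 = 3.192.

3.19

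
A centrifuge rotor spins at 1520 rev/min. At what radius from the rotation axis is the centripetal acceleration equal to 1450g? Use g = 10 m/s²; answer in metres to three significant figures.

ω = 1520 rev/min × 2π/60 = 159.2 rad/s.
a_c = ω²r = 1450g ⇒ r = 1450 × 10.0 / (159.2)² = 14500/25340 = 0.5723 m.

0.572 m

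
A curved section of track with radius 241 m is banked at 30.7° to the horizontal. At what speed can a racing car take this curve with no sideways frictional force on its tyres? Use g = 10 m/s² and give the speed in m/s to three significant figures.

On a frictionless banked curve, N sinθ = mv²/r and N cosθ = mg, so tanθ = v²/(rg).
v = √(r g tanθ) = √(241 × 10.0 × tan 30.7°) = √(241 × 10.0 × 0.5938) = √1431 = 37.83 m/s.

37.8 m/s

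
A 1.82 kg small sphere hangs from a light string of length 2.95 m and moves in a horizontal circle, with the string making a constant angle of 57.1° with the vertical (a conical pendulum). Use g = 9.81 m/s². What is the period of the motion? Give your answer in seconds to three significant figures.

r = L sinθ = 2.477 m. From T sinθ = mω²r and T cosθ = mg: tanθ = ω²r/g, so ω² = g tanθ / r = g/(L cosθ).
ω = √(g/(L cosθ)) = √(9.81/(2.95 × 0.5432)) = √6.122 = 2.474 rad/s.
Period = 2π/ω = 2.539 s.

2.54 s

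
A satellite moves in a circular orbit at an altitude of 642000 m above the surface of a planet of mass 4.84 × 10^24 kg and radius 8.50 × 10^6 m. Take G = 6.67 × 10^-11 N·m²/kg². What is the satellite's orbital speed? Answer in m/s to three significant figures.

Orbital radius r = R + h = 8.50 × 10^6 + 642000 = 9.142 × 10^6 m.
Gravity supplies the centripetal force: G M m / r² = m v² / r, so v = √(GM/r).
v = √(6.67 × 10^-11 × 4.84 × 10^24 / 9.142 × 10^6) = √(3.531 × 10^7) = 5942 m/s.

5940 m/s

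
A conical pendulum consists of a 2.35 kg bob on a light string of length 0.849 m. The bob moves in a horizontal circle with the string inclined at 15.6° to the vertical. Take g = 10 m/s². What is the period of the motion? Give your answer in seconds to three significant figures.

1.80 s

r = L sinθ = 0.2283 m. From T sinθ = mω²r and T cosθ = mg: tanθ = ω²r/g, so ω² = g tanθ / r = g/(L cosθ).
ω = √(g/(L cosθ)) = √(10.0/(0.849 × 0.9632)) = √12.23 = 3.497 rad/s.
Period = 2π/ω = 1.797 s.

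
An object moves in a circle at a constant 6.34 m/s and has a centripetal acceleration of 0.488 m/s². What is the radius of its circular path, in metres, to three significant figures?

a_c = v²/r ⇒ r = v²/a_c = (6.34)²/0.488 = 40.20/0.488 = 82.37 m.

82.4 m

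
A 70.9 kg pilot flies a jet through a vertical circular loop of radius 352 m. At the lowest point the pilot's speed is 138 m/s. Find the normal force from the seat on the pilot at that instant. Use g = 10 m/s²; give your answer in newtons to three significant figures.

At the lowest point, N points up (toward the centre) and the weight mg points down (away from the centre), so the net inward force is N − mg = mv²/r.
N = m(v²/r + g) = 70.9 × ((138)²/352 + 10.0) = 70.9 × (54.10 + 10.0) = 70.9 × 64.10 = 4545 N.

4540 N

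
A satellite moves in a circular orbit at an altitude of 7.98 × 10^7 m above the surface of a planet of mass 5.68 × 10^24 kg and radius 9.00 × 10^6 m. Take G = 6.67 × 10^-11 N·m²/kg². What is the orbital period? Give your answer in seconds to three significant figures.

r = R + h = 9.00 × 10^6 + 7.98 × 10^7 = 8.880 × 10^7 m. Gravity provides the centripetal force: G M m / r² = m v² / r ⇒ v = √(GM/r) = 2066 m/s.
T = 2πr/v = 2π × 8.880 × 10^7 / 2066 = 270100 s.

270000 s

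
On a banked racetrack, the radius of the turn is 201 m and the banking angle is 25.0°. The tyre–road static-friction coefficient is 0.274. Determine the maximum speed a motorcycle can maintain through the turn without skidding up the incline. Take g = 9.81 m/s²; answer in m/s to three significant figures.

At the maximum speed, friction acts down the slope at its limiting value f = μN. Radially (horizontal, toward centre): N sinθ + μN cosθ = mv²/r. Vertically: N cosθ − μN sinθ = mg.
Dividing: v² = r g (sinθ + μcosθ)/(cosθ − μsinθ).
sinθ + μcosθ = 0.4226 + 0.274×0.9063 = 0.6709; cosθ − μsinθ = 0.9063 − 0.274×0.4226 = 0.7905.
v² = 201 × 9.81 × 0.6709/0.7905 = 1674 m²/s², so v = 40.91 m/s.

40.9 m/s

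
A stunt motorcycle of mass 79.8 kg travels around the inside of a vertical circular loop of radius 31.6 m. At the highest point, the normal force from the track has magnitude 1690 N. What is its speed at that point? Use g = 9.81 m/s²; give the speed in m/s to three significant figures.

At the top, N + mg = mv²/r, so v = √(r(N/m + g)) = √(31.6 × (1690/79.8 + 9.81)) = √(31.6 × 30.99) = √979.2 = 31.29 m/s.

31.3 m/s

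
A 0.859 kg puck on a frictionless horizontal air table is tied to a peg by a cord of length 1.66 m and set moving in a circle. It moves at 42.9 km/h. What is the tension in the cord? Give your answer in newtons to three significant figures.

73.5 N

v = 42.9 km/h = 42.9/3.6 = 11.92 m/s.
The tension is the only horizontal force, so it supplies the full centripetal force: T = m v²/r = 0.859 × (11.92)²/1.66 = 0.859 × 142.0/1.66 = 73.48 N.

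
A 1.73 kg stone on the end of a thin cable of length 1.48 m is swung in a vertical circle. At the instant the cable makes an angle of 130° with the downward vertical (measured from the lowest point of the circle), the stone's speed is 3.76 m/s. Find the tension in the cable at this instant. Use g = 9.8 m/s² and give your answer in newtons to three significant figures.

5.63 N

Take the radial direction toward the centre of the circle as positive. The component of the weight along the string toward the centre is −mg cos φ (φ measured from the bottom), so Newton's second law along the string gives T − mg cos φ = m v²/r.
cos 130° = -0.6428, so T = m(v²/r + g cos φ) = 1.73 × ((3.76)²/1.48 + 9.8 × -0.6428) = 1.73 × (9.552 + (-6.299)) = 1.73 × 3.253 = 5.628 N.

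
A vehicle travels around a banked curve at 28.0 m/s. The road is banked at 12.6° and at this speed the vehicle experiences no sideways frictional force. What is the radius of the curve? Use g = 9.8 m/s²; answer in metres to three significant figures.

Frictionless banking: tanθ = v²/(rg), so r = v²/(g tanθ).
r = (28.0)²/(9.8 × tan 12.6°) = 784.0/(9.8 × 0.2235) = 784.0/2.191 = 357.9 m.

358 m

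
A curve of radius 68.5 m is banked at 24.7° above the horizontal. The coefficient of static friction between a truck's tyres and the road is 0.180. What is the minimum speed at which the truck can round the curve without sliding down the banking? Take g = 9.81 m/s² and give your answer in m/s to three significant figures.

13.2 m/s

At the minimum speed, friction acts up the slope at its limiting value f = μN. Radially (horizontal, toward centre): N sinθ − μN cosθ = mv²/r. Vertically: N cosθ + μN sinθ = mg.
Dividing: v² = r g (sinθ − μcosθ)/(cosθ + μsinθ).
sinθ − μcosθ = 0.4179 − 0.180×0.9085 = 0.2543; cosθ + μsinθ = 0.9085 + 0.180×0.4179 = 0.9837.
v² = 68.5 × 9.81 × 0.2543/0.9837 = 173.7 m²/s², so v = 13.18 m/s.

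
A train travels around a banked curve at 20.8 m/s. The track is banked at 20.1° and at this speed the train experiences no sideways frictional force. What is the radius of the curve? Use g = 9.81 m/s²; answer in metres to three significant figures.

121 m

Frictionless banking: tanθ = v²/(rg), so r = v²/(g tanθ).
r = (20.8)²/(9.81 × tan 20.1°) = 432.6/(9.81 × 0.3659) = 432.6/3.590 = 120.5 m.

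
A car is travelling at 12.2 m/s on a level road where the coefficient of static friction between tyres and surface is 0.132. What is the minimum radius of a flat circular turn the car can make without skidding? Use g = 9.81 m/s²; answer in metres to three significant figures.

At the limit, μ_s m g = m v²/r, so r_min = v²/(μ_s g) = (12.2)²/(0.132 × 9.81) = 148.8/1.295 = 114.9 m.

115 m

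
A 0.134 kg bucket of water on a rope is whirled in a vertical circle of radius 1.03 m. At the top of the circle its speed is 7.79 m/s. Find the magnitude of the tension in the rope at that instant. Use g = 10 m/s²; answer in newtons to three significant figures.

6.55 N

At the top, both T and the weight mg point inward (toward the centre), so T + mg = mv²/r.
T = m(v²/r − g) = 0.134 × ((7.79)²/1.03 − 10.0) = 0.134 × (58.92 − 10.0) = 0.134 × 48.92 = 6.555 N.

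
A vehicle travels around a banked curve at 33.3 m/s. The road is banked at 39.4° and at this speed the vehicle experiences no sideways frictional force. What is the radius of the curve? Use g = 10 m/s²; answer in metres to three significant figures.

Frictionless banking: tanθ = v²/(rg), so r = v²/(g tanθ).
r = (33.3)²/(10.0 × tan 39.4°) = 1109/(10.0 × 0.8214) = 1109/8.214 = 135.0 m.

135 m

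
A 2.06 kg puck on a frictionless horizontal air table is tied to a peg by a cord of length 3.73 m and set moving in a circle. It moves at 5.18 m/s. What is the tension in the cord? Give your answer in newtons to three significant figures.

14.8 N

The tension is the only horizontal force, so it supplies the full centripetal force: T = m v²/r = 2.06 × (5.180)²/3.73 = 2.06 × 26.83/3.73 = 14.82 N.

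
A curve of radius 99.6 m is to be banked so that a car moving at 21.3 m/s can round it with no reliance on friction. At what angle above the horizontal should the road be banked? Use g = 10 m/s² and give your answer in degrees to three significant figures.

For a frictionless banked turn: horizontally N sinθ = mv²/r and vertically N cosθ = mg.
Dividing: tanθ = v²/(r g) = (21.3)²/(99.6 × 10.0) = 453.7/996.0 = 0.4555.
θ = arctan(0.4555) = 24.49°.

24.5°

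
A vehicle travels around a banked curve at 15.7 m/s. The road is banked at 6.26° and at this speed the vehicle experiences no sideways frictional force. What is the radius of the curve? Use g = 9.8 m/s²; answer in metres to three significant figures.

Frictionless banking: tanθ = v²/(rg), so r = v²/(g tanθ).
r = (15.7)²/(9.8 × tan 6.26°) = 246.5/(9.8 × 0.1097) = 246.5/1.075 = 229.3 m.

229 m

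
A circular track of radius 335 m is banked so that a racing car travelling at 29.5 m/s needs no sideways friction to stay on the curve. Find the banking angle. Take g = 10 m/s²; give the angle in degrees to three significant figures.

For a frictionless banked turn: horizontally N sinθ = mv²/r and vertically N cosθ = mg.
Dividing: tanθ = v²/(r g) = (29.5)²/(335 × 10.0) = 870.2/3350 = 0.2598.
θ = arctan(0.2598) = 14.56°.

14.6°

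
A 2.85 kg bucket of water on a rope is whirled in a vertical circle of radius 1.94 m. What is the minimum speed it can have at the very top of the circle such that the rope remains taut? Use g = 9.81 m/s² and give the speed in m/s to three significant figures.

At the highest point the centre is directly below, so both the weight and T act inward: T + mg = mv²/r.
At minimum speed T → 0, so mg = mv_min²/r ⇒ v_min = √(g r) = √(9.81 × 1.94) = 4.362 m/s.

4.36 m/s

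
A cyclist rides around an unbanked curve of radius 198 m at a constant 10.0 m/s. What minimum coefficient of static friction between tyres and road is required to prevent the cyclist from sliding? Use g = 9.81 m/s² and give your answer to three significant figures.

0.0515

Friction provides the centripetal force: μ_s m g = m v²/r, so μ_s = v²/(g r) = (10.00)²/(9.81 × 198) = 100.0/1942 = 0.05148.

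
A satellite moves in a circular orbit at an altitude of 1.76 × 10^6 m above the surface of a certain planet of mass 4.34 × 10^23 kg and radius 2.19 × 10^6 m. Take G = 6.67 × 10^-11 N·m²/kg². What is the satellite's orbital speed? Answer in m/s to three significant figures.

Orbital radius r = R + h = 2.19 × 10^6 + 1.76 × 10^6 = 3.950 × 10^6 m.
Gravity supplies the centripetal force: G M m / r² = m v² / r, so v = √(GM/r).
v = √(6.67 × 10^-11 × 4.34 × 10^23 / 3.950 × 10^6) = √(7.329 × 10^6) = 2707 m/s.

2710 m/s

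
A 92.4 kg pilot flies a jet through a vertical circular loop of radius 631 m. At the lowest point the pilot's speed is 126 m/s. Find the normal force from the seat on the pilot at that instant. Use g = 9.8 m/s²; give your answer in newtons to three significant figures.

3230 N

At the lowest point, N points up (toward the centre) and the weight mg points down (away from the centre), so the net inward force is N − mg = mv²/r.
N = m(v²/r + g) = 92.4 × ((126)²/631 + 9.8) = 92.4 × (25.16 + 9.8) = 92.4 × 34.96 = 3230 N.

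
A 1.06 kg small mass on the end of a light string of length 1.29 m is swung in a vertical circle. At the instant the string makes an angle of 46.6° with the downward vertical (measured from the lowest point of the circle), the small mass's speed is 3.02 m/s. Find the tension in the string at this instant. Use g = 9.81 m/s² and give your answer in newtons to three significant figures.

14.6 N

Take the radial direction toward the centre of the circle as positive. The component of the weight along the string toward the centre is −mg cos φ (φ measured from the bottom), so Newton's second law along the string gives T − mg cos φ = m v²/r.
cos 46.6° = 0.6871, so T = m(v²/r + g cos φ) = 1.06 × ((3.02)²/1.29 + 9.81 × 0.6871) = 1.06 × (7.070 + (6.740)) = 1.06 × 13.81 = 14.64 N.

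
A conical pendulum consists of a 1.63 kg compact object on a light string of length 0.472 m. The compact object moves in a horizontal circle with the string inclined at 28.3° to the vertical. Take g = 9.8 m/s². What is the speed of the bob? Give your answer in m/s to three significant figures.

1.09 m/s

The radius of the circle is r = L sinθ = 0.472 × sin 28.3° = 0.2238 m.
Horizontally T sinθ = mv²/r and vertically T cosθ = mg, so tanθ = v²/(rg).
v = √(r g tanθ) = √(0.2238 × 9.8 × 0.5384) = √1.181 = 1.087 m/s.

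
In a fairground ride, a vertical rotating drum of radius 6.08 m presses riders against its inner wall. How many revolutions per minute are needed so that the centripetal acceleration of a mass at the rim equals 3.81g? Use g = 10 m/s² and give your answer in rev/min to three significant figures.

Require ω²r = 3.81g, so ω = √(3.81 × 10.0/6.08) = 2.503 rad/s.
In rev/min: ω × 60/(2π) = 2.503 × 60/(2π) = 23.90 rev/min.

23.9 rev/min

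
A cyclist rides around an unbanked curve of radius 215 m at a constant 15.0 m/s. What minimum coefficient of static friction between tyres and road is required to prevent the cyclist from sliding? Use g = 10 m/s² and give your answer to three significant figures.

Friction provides the centripetal force: μ_s m g = m v²/r, so μ_s = v²/(g r) = (15.00)²/(10.0 × 215) = 225.0/2150 = 0.1047.

0.105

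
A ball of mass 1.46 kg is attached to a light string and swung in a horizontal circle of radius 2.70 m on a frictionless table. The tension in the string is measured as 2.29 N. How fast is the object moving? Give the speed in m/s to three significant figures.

2.06 m/s

T = m v²/r ⇒ v = √(T r / m) = √(2.29 × 2.70 / 1.46) = √4.235 = 2.058 m/s.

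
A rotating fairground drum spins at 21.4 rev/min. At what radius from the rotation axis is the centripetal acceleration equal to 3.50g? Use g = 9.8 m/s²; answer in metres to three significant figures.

ω = 21.4 rev/min × 2π/60 = 2.241 rad/s.
a_c = ω²r = 3.50g ⇒ r = 3.50 × 9.8 / (2.241)² = 34.30/5.022 = 6.830 m.

6.83 m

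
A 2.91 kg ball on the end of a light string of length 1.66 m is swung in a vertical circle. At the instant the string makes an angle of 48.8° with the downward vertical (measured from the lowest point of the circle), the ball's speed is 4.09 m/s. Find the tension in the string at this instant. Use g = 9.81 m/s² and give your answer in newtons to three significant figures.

48.1 N

Take the radial direction toward the centre of the circle as positive. The component of the weight along the string toward the centre is −mg cos φ (φ measured from the bottom), so Newton's second law along the string gives T − mg cos φ = m v²/r.
cos 48.8° = 0.6587, so T = m(v²/r + g cos φ) = 2.91 × ((4.09)²/1.66 + 9.81 × 0.6587) = 2.91 × (10.08 + (6.462)) = 2.91 × 16.54 = 48.13 N.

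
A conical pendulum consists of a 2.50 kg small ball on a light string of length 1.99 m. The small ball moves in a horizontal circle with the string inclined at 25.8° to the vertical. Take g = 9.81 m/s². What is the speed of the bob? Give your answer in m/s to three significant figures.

2.03 m/s

The radius of the circle is r = L sinθ = 1.99 × sin 25.8° = 0.8661 m.
Horizontally T sinθ = mv²/r and vertically T cosθ = mg, so tanθ = v²/(rg).
v = √(r g tanθ) = √(0.8661 × 9.81 × 0.4834) = √4.107 = 2.027 m/s.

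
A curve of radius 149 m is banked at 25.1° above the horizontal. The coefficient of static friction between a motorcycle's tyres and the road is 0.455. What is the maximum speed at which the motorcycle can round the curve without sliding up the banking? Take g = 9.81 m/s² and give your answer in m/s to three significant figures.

At the maximum speed, friction acts down the slope at its limiting value f = μN. Radially (horizontal, toward centre): N sinθ + μN cosθ = mv²/r. Vertically: N cosθ − μN sinθ = mg.
Dividing: v² = r g (sinθ + μcosθ)/(cosθ − μsinθ).
sinθ + μcosθ = 0.4242 + 0.455×0.9056 = 0.8362; cosθ − μsinθ = 0.9056 − 0.455×0.4242 = 0.7126.
v² = 149 × 9.81 × 0.8362/0.7126 = 1715 m²/s², so v = 41.42 m/s.

41.4 m/s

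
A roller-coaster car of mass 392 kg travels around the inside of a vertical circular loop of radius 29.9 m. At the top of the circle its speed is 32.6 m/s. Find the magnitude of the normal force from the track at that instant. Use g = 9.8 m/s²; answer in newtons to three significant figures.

10100 N

At the top, both N and the weight mg point inward (toward the centre), so N + mg = mv²/r.
N = m(v²/r − g) = 392 × ((32.6)²/29.9 − 9.8) = 392 × (35.54 − 9.8) = 392 × 25.74 = 10090 N.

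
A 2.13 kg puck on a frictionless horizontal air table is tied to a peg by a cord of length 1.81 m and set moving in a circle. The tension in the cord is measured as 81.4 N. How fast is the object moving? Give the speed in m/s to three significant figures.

T = m v²/r ⇒ v = √(T r / m) = √(81.4 × 1.81 / 2.13) = √69.17 = 8.317 m/s.

8.32 m/s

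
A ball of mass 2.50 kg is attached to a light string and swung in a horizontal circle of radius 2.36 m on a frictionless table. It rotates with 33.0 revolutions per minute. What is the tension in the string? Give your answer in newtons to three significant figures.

70.5 N

ω = 33.0 rev/min × 2π/60 = 3.456 rad/s, so v = ωr = 3.456 × 2.36 = 8.156 m/s.
The tension is the only horizontal force, so it supplies the full centripetal force: T = m v²/r = 2.50 × (8.156)²/2.36 = 2.50 × 66.51/2.36 = 70.46 N.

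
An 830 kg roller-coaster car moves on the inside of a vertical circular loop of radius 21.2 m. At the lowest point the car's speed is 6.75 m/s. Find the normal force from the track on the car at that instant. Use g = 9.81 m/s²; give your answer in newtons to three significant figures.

9930 N

At the lowest point, N points up (toward the centre) and the weight mg points down (away from the centre), so the net inward force is N − mg = mv²/r.
N = m(v²/r + g) = 830 × ((6.75)²/21.2 + 9.81) = 830 × (2.149 + 9.81) = 830 × 11.96 = 9926 N.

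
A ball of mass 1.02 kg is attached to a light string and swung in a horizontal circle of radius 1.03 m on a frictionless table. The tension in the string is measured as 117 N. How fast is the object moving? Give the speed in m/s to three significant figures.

10.9 m/s

T = m v²/r ⇒ v = √(T r / m) = √(117 × 1.03 / 1.02) = √118.1 = 10.87 m/s.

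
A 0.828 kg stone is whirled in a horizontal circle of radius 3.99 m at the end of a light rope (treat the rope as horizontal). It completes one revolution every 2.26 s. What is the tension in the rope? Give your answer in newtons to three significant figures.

v = 2πr/T = 2π × 3.99/2.26 = 11.09 m/s.
The tension is the only horizontal force, so it supplies the full centripetal force: T = m v²/r = 0.828 × (11.09)²/3.99 = 0.828 × 123.1/3.99 = 25.54 N.

25.5 N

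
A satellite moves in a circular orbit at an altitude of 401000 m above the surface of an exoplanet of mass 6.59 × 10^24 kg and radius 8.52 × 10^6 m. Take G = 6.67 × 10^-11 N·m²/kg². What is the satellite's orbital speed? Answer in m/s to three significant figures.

Orbital radius r = R + h = 8.52 × 10^6 + 401000 = 8.921 × 10^6 m.
Gravity supplies the centripetal force: G M m / r² = m v² / r, so v = √(GM/r).
v = √(6.67 × 10^-11 × 6.59 × 10^24 / 8.921 × 10^6) = √(4.927 × 10^7) = 7019 m/s.

7020 m/s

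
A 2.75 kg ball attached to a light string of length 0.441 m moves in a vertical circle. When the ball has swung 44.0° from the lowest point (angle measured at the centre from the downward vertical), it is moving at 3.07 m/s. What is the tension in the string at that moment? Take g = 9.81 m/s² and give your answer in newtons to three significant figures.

78.2 N

Take the radial direction toward the centre of the circle as positive. The component of the weight along the string toward the centre is −mg cos φ (φ measured from the bottom), so Newton's second law along the string gives T − mg cos φ = m v²/r.
cos 44.0° = 0.7193, so T = m(v²/r + g cos φ) = 2.75 × ((3.07)²/0.441 + 9.81 × 0.7193) = 2.75 × (21.37 + (7.057)) = 2.75 × 28.43 = 78.18 N.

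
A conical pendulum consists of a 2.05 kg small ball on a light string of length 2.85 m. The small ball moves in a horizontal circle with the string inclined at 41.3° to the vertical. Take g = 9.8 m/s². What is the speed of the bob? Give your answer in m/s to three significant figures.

The radius of the circle is r = L sinθ = 2.85 × sin 41.3° = 1.881 m.
Horizontally T sinθ = mv²/r and vertically T cosθ = mg, so tanθ = v²/(rg).
v = √(r g tanθ) = √(1.881 × 9.8 × 0.8785) = √16.19 = 4.024 m/s.

4.02 m/s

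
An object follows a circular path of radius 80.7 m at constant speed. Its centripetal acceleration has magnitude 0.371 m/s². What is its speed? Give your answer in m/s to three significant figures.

a_c = v²/r ⇒ v = √(a_c · r) = √(0.371 × 80.7) = √29.94 = 5.472 m/s.

5.47 m/s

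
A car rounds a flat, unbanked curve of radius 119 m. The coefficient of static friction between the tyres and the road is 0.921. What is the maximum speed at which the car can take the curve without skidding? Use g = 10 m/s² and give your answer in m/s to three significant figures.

Friction provides the centripetal force on a flat curve. At maximum speed it is at its limiting value: μ_s m g = m v²/r.
Mass cancels: v_max = √(μ_s g r) = √(0.921 × 10.0 × 119) = √1096 = 33.11 m/s.

33.1 m/s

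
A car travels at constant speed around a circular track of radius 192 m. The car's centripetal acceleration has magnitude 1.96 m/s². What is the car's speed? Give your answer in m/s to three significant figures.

19.4 m/s

a_c = v²/r ⇒ v = √(a_c · r) = √(1.96 × 192) = √376.3 = 19.40 m/s.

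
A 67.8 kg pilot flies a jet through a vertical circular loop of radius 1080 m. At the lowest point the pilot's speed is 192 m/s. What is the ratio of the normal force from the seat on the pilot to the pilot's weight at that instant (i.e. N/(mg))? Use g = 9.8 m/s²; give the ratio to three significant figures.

4.48

At the bottom, N − mg = mv²/r, so N = m(v²/r + g) and N/(mg) = v²/(rg) + 1 = (192)²/(1080 × 9.8) + 1 = 3.483 + 1 = 4.483.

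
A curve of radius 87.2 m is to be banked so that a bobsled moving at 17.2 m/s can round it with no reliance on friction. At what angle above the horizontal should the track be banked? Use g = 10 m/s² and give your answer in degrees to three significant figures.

With no friction, the horizontal component of the normal force provides the centripetal force: N sinθ = mv²/r, while N cosθ = mg vertically.
Dividing: tanθ = v²/(r g) = (17.2)²/(87.2 × 10.0) = 295.8/872.0 = 0.3393.
θ = arctan(0.3393) = 18.74°.

18.7°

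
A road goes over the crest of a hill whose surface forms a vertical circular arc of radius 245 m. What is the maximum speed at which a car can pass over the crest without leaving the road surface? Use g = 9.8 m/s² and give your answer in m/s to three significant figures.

At the crest the centre of the circle is below the car, so the net downward (centripetal) force is mg − N = mv²/r.
The car leaves the road when N → 0, giving v_max = √(g r) = √(9.8 × 245) = 49.00 m/s.

49.0 m/s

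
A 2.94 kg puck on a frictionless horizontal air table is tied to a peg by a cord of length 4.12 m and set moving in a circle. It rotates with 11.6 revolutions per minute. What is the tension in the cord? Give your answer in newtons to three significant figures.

17.9 N

ω = 11.6 rev/min × 2π/60 = 1.215 rad/s, so v = ωr = 1.215 × 4.12 = 5.005 m/s.
The tension is the only horizontal force, so it supplies the full centripetal force: T = m v²/r = 2.94 × (5.005)²/4.12 = 2.94 × 25.05/4.12 = 17.87 N.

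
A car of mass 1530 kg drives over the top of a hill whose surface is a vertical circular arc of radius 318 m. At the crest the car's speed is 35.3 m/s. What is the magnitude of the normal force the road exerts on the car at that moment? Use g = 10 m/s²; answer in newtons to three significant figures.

9300 N

At the crest the centripetal acceleration points downward (toward the centre of the arc), so mg − N = mv²/r.
N = m(g − v²/r) = 1530 × (10.0 − (35.3)²/318) = 1530 × (10.0 − 3.919) = 1530 × 6.081 = 9305 N.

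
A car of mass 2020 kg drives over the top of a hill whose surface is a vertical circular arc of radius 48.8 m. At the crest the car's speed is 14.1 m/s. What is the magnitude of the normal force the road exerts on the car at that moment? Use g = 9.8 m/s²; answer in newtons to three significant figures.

11600 N

At the crest the centripetal acceleration points downward (toward the centre of the arc), so mg − N = mv²/r.
N = m(g − v²/r) = 2020 × (9.8 − (14.1)²/48.8) = 2020 × (9.8 − 4.074) = 2020 × 5.726 = 11570 N.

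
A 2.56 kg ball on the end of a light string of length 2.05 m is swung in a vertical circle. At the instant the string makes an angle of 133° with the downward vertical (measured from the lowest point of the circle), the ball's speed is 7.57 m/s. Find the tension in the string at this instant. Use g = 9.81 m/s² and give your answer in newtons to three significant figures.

Take the radial direction toward the centre of the circle as positive. The component of the weight along the string toward the centre is −mg cos φ (φ measured from the bottom), so Newton's second law along the string gives T − mg cos φ = m v²/r.
cos 133° = -0.6820, so T = m(v²/r + g cos φ) = 2.56 × ((7.57)²/2.05 + 9.81 × -0.6820) = 2.56 × (27.95 + (-6.690)) = 2.56 × 21.26 = 54.43 N.

54.4 N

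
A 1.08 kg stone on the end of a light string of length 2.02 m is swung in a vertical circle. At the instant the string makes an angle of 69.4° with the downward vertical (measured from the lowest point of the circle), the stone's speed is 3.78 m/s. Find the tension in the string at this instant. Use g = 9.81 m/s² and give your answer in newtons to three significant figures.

11.4 N

Take the radial direction toward the centre of the circle as positive. The component of the weight along the string toward the centre is −mg cos φ (φ measured from the bottom), so Newton's second law along the string gives T − mg cos φ = m v²/r.
cos 69.4° = 0.3518, so T = m(v²/r + g cos φ) = 1.08 × ((3.78)²/2.02 + 9.81 × 0.3518) = 1.08 × (7.073 + (3.452)) = 1.08 × 10.53 = 11.37 N.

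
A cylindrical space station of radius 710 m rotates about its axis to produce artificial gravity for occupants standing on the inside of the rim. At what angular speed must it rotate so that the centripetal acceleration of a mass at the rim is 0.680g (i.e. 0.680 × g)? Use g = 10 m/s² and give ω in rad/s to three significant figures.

0.0979 rad/s

Centripetal acceleration a_c = ω²r. Setting ω²r = 0.680g:
ω = √(0.680g / r) = √(0.680 × 10.0 / 710) = √0.009577 = 0.09786 rad/s.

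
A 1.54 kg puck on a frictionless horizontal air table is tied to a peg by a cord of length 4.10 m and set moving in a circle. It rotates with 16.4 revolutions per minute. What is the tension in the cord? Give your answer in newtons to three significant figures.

ω = 16.4 rev/min × 2π/60 = 1.717 rad/s, so v = ωr = 1.717 × 4.10 = 7.041 m/s.
The tension is the only horizontal force, so it supplies the full centripetal force: T = m v²/r = 1.54 × (7.041)²/4.10 = 1.54 × 49.58/4.10 = 18.62 N.

18.6 N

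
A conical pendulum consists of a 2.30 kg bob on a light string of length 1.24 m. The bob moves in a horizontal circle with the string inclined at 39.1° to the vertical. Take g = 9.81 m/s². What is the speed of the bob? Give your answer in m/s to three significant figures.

2.50 m/s

The radius of the circle is r = L sinθ = 1.24 × sin 39.1° = 0.7820 m.
Horizontally T sinθ = mv²/r and vertically T cosθ = mg, so tanθ = v²/(rg).
v = √(r g tanθ) = √(0.7820 × 9.81 × 0.8127) = √6.235 = 2.497 m/s.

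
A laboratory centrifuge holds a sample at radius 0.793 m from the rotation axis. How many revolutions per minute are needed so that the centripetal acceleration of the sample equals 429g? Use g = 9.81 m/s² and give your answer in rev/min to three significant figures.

696 rev/min

Require ω²r = 429g, so ω = √(429 × 9.81/0.793) = 72.85 rad/s.
In rev/min: ω × 60/(2π) = 72.85 × 60/(2π) = 695.7 rev/min.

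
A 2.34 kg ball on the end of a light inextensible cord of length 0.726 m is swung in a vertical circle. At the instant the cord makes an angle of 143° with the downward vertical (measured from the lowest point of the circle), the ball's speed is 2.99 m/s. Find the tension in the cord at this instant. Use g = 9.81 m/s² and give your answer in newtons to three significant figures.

10.5 N

Take the radial direction toward the centre of the circle as positive. The component of the weight along the string toward the centre is −mg cos φ (φ measured from the bottom), so Newton's second law along the string gives T − mg cos φ = m v²/r.
cos 143° = -0.7986, so T = m(v²/r + g cos φ) = 2.34 × ((2.99)²/0.726 + 9.81 × -0.7986) = 2.34 × (12.31 + (-7.835)) = 2.34 × 4.480 = 10.48 N.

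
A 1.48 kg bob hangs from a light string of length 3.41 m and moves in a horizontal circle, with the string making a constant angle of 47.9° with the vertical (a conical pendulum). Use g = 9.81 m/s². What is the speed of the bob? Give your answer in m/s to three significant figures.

The radius of the circle is r = L sinθ = 3.41 × sin 47.9° = 2.530 m.
Horizontally T sinθ = mv²/r and vertically T cosθ = mg, so tanθ = v²/(rg).
v = √(r g tanθ) = √(2.530 × 9.81 × 1.107) = √27.47 = 5.241 m/s.

5.24 m/s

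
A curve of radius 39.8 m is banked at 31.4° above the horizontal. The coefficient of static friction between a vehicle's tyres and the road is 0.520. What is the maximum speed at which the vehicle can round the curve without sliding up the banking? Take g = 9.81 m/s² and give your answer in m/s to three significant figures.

At the maximum speed, friction acts down the slope at its limiting value f = μN. Radially (horizontal, toward centre): N sinθ + μN cosθ = mv²/r. Vertically: N cosθ − μN sinθ = mg.
Dividing: v² = r g (sinθ + μcosθ)/(cosθ − μsinθ).
sinθ + μcosθ = 0.5210 + 0.520×0.8536 = 0.9649; cosθ − μsinθ = 0.8536 − 0.520×0.5210 = 0.5826.
v² = 39.8 × 9.81 × 0.9649/0.5826 = 646.6 m²/s², so v = 25.43 m/s.

25.4 m/s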